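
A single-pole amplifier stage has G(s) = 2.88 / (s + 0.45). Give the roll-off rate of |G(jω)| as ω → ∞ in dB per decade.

With 0 zeros and 1 pole, the high-frequency asymptotic slope is 20 × (0 − 1) = -20 dB/decade.

-20 dB/decade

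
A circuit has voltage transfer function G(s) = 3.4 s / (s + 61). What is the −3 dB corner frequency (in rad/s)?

For a single-pole high-pass, the −3 dB point is at the pole: ω = 61 rad/s.

61 rad/s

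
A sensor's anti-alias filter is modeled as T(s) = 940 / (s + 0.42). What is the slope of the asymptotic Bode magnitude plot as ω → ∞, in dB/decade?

-20 dB/decade

With 0 zeros and 1 pole, the high-frequency asymptotic slope is 20 × (0 − 1) = -20 dB/decade.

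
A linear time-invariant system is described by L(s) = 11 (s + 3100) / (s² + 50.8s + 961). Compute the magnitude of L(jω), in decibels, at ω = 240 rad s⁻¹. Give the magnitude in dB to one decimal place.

|j240 + 3100| = √(240² + 3100²) = 3109
|(j240)² + 50.8(j240) + 961| = |-56639 + j12192| = 5.794e+04
|L(j240)| = 11 × 3109 / 5.794e+04 = 0.59034
20 log₁₀(0.59034) = -4.58 dB

-4.6 dB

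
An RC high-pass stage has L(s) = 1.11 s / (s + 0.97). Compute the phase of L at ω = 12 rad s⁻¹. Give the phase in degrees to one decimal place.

4.6°

∠(j12) = 90.00°
∠(j12 + 0.97) = arctan(12/0.97) = 85.38°
∠L(j12) = 90.00° − 85.38° = 4.62°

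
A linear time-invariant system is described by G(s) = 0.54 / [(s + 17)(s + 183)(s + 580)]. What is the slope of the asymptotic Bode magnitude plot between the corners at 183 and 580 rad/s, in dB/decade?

-40 dB/decade

In this band the factors already past their corner are: pole at 17, pole at 183; net slope = -40 dB/decade.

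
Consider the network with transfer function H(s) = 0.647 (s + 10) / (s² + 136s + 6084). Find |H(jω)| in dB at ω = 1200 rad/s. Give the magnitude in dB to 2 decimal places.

|j1200 + 10| = √(1200² + 10²) = 1200
|(j1200)² + 136(j1200) + 6084| = |-1.4339e+06 + j1.632e+05| = 1.443e+06
|H(j1200)| = 0.647 × 1200 / 1.443e+06 = 0.000538
20 log₁₀(0.000538) = -65.384 dB

-65.38 dB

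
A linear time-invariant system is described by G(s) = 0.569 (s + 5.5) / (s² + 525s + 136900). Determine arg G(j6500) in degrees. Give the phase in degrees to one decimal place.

∠(j6500 + 5.5) = arctan(6500/5.5) = 89.95°
∠[(j6500)² + 525(j6500) + 136900] = ∠[-4.2113e+07 + j3.4125e+06] = 175.37°
∠G(j6500) = 89.95° − 175.37° = -85.42°

-85.4 deg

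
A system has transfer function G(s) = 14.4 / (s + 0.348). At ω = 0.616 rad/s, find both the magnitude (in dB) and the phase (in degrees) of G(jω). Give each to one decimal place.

|j0.616 + 0.348| = √(0.616² + 0.348²) = 0.7075
|G(j0.616)| = 14.4 / 0.7075 = 20.353
20 log₁₀(20.353) = 26.17 dB
∠(j0.616 + 0.348) = arctan(0.616/0.348) = 60.54°
∠G(j0.616) = −60.54° = -60.54°

|G| = 26.2 dB, ∠G = -60.5 deg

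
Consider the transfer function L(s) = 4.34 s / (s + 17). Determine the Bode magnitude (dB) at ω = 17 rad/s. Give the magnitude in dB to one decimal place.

9.7 dB

|j17| = 17
|j17 + 17| = √(17² + 17²) = 24.04
|L(j17)| = 4.34 × 17 / 24.04 = 3.0688
20 log₁₀(3.0688) = 9.74 dB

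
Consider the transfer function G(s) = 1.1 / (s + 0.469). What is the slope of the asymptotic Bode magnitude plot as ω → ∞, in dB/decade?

-20 dB/decade

With 0 zeros and 1 pole, the high-frequency asymptotic slope is 20 × (0 − 1) = -20 dB/decade.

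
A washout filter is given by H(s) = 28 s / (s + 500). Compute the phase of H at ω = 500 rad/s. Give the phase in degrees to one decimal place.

45.0 deg

∠(j500) = 90.00°
∠(j500 + 500) = arctan(500/500) = 45.00°
∠H(j500) = 90.00° − 45.00° = 45.00°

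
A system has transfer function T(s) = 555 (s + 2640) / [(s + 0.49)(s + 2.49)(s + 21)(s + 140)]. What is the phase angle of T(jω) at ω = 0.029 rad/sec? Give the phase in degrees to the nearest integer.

∠(j0.029 + 2640) = arctan(0.029/2640) = 0.00°
∠(j0.029 + 0.49) = arctan(0.029/0.49) = 3.39°
∠(j0.029 + 2.49) = arctan(0.029/2.49) = 0.67°
∠(j0.029 + 21) = arctan(0.029/21) = 0.08°
∠(j0.029 + 140) = arctan(0.029/140) = 0.01°
∠T(j0.029) = 0.00° − (3.39° + 0.67° + 0.08° + 0.01°) = -4.14°

-4°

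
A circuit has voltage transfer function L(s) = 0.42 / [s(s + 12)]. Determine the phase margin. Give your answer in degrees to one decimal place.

89.8°

Gain crossover: |L(jω)| = 1 at ω ≈ 0.035 rad s⁻¹.
∠L(j0.035) = −90° − arctan(0.035/12) ≈ -90.17°
PM = 180° + (-90.17°) = 89.83°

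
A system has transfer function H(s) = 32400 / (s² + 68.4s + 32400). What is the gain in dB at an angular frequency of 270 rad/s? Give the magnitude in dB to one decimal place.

-2.8 dB

|(j270)² + 68.4(j270) + 32400| = |-40500 + j18468| = 4.451e+04
|H(j270)| = 32400 / 4.451e+04 = 0.72789
20 log₁₀(0.72789) = -2.76 dB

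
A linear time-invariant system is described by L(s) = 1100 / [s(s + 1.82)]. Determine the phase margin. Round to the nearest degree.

Gain crossover: |L(jω)| = 1 at ω ≈ 33.1 rad/sec.
∠L(j33.1) = −90° − arctan(33.1/1.82) ≈ -176.86°
PM = 180° + (-176.86°) = 3.14°

3°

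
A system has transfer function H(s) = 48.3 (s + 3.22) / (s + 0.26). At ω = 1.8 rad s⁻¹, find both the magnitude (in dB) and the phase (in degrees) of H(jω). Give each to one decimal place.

|j1.8 + 3.22| = √(1.8² + 3.22²) = 3.689
|j1.8 + 0.26| = √(1.8² + 0.26²) = 1.819
|H(j1.8)| = 48.3 × 3.689 / 1.819 = 97.97
20 log₁₀(97.97) = 39.82 dB
∠(j1.8 + 3.22) = arctan(1.8/3.22) = 29.21°
∠(j1.8 + 0.26) = arctan(1.8/0.26) = 81.78°
∠H(j1.8) = 29.21° − 81.78° = -52.58°

|H| = 39.8 dB, ∠H = -52.6°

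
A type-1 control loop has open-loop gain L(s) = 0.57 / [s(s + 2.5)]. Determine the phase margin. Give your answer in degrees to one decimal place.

84.8°

Gain crossover: |L(jω)| = 1 at ω ≈ 0.227 rad s⁻¹.
∠L(j0.227) = −90° − arctan(0.227/2.5) ≈ -95.19°
PM = 180° + (-95.19°) = 84.81°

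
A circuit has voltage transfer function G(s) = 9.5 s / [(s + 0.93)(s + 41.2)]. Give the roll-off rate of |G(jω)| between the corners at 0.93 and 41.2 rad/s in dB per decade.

0 dB/decade

In this band the factors already past their corner are: 1 differentiator zero, pole at 0.93; net slope = 0 dB/decade.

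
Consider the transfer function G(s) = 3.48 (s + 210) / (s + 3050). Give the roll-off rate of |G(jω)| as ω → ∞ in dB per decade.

0 dB/decade

With 1 zero and 1 pole, the high-frequency asymptotic slope is 20 × (1 − 1) = 0 dB/decade.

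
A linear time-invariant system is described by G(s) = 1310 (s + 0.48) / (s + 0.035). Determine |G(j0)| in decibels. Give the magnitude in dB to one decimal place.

85.1 dB

G(0) = 1310 × 0.48 / 0.035 = 17966
20 log₁₀(17966) = 85.09 dB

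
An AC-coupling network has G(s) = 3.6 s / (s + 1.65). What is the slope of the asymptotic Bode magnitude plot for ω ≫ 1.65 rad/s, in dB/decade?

With 1 zero and 1 pole, the high-frequency asymptotic slope is 20 × (1 − 1) = 0 dB/decade.

0 dB/decade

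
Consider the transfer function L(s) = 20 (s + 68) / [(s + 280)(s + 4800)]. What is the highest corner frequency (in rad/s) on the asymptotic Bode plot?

Break frequencies occur at each pole and zero magnitude: 68 rad/s, 280 rad/s, 4800 rad/s.
The highest is 4800 rad/s.

4800 rad/s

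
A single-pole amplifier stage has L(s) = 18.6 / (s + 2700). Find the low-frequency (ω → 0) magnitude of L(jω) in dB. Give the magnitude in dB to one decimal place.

-43.2 dB

L(0) = 18.6 / 2700 = 0.0068889
20 log₁₀(0.0068889) = -43.24 dB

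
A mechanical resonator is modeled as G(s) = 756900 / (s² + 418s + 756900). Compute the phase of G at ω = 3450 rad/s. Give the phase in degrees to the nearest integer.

-173 deg

∠[(j3450)² + 418(j3450) + 756900] = ∠[-1.1146e+07 + j1.4421e+06] = 172.63°
∠G(j3450) = −172.63° = -172.63°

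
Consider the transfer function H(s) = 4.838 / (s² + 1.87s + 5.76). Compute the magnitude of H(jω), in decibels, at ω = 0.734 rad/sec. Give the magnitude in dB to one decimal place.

|(j0.734)² + 1.87(j0.734) + 5.76| = |5.2212 + j1.3726| = 5.399
|H(j0.734)| = 4.838 / 5.399 = 0.89615
20 log₁₀(0.89615) = -0.95 dB

-1.0 dB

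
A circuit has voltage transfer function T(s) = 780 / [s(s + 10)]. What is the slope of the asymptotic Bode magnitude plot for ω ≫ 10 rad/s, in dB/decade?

-40 dB/decade

With 0 zeros and 2 poles, the high-frequency asymptotic slope is 20 × (0 − 2) = -40 dB/decade.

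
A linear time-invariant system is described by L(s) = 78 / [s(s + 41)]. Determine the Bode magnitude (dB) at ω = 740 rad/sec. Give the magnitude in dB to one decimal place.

-76.9 dB

|j740 + 41| = √(740² + 41²) = 741.1
|j740| = 740
|L(j740)| = 78 / (741.1 × 740) = 0.00014222
20 log₁₀(0.00014222) = -76.94 dB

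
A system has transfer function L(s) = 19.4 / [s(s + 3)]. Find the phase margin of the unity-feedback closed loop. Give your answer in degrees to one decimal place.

Gain crossover: |L(jω)| = 1 at ω ≈ 3.93 rad s⁻¹.
∠L(j3.93) = −90° − arctan(3.93/3) ≈ -142.62°
PM = 180° + (-142.62°) = 37.38°

37.4°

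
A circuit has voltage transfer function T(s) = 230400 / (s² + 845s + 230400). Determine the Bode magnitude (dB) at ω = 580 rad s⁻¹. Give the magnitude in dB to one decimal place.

-6.8 dB

|(j580)² + 845(j580) + 230400| = |-1.06e+05 + j4.901e+05| = 5.014e+05
|T(j580)| = 230400 / 5.014e+05 = 0.45948
20 log₁₀(0.45948) = -6.75 dB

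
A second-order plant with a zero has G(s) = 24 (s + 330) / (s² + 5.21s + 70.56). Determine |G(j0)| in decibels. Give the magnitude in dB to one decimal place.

G(0) = 24 × 330 / 70.56 = 112.24
20 log₁₀(112.24) = 41.00 dB

41.0 dB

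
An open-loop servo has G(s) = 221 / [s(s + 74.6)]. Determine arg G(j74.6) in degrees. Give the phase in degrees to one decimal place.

-135.0°

∠(j74.6 + 74.6) = arctan(74.6/74.6) = 45.00°
∠(j74.6) = 90.00°
∠G(j74.6) = − (45.00° + 90.00°) = -135.00°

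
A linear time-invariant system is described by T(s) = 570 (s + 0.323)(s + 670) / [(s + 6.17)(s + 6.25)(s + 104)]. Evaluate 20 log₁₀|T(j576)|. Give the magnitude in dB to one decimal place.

3.5 dB

|j576 + 0.323| = √(576² + 0.323²) = 576
|j576 + 670| = √(576² + 670²) = 883.6
|j576 + 6.17| = √(576² + 6.17²) = 576
|j576 + 6.25| = √(576² + 6.25²) = 576
|j576 + 104| = √(576² + 104²) = 585.3
|T(j576)| = 570 × 576 × 883.6 / (576 × 576 × 585.3) = 1.4936
20 log₁₀(1.4936) = 3.48 dB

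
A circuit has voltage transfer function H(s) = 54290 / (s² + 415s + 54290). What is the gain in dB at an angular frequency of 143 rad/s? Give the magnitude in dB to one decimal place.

|(j143)² + 415(j143) + 54290| = |33841 + j59345| = 6.832e+04
|H(j143)| = 54290 / 6.832e+04 = 0.79469
20 log₁₀(0.79469) = -2.00 dB

-2.0 dB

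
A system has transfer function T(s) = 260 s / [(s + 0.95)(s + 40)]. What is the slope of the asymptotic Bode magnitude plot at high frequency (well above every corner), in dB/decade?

-20 dB/decade

With 1 zero and 2 poles, the high-frequency asymptotic slope is 20 × (1 − 2) = -20 dB/decade.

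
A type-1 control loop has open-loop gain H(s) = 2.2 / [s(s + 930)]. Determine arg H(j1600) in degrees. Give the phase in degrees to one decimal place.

-149.8°

∠(j1600 + 930) = arctan(1600/930) = 59.83°
∠(j1600) = 90.00°
∠H(j1600) = − (59.83° + 90.00°) = -149.83°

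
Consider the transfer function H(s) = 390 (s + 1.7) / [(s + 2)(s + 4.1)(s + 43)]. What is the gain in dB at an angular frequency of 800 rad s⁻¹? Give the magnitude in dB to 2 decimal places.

-64.31 dB

|j800 + 1.7| = √(800² + 1.7²) = 800
|j800 + 2| = √(800² + 2²) = 800
|j800 + 4.1| = √(800² + 4.1²) = 800
|j800 + 43| = √(800² + 43²) = 801.2
|H(j800)| = 390 × 800 / (800 × 800 × 801.2) = 0.00060849
20 log₁₀(0.00060849) = -64.315 dB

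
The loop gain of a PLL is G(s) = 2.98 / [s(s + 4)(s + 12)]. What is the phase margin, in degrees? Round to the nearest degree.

Gain crossover: |G(jω)| = 1 at ω ≈ 0.0621 rad s⁻¹.
∠G(j0.0621) = −90° − arctan(0.0621/4) − arctan(0.0621/12) ≈ -91.19°
PM = 180° + (-91.19°) = 88.81°

89°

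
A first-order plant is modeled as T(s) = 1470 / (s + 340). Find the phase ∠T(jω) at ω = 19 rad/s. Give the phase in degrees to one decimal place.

∠(j19 + 340) = arctan(19/340) = 3.20°
∠T(j19) = −3.20° = -3.20°

-3.2°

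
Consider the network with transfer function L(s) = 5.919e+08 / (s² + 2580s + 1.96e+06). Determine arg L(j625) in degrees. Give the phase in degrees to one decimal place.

∠[(j625)² + 2580(j625) + 1.96e+06] = ∠[1.5694e+06 + j1.6125e+06] = 45.78°
∠L(j625) = −45.78° = -45.78°

-45.8°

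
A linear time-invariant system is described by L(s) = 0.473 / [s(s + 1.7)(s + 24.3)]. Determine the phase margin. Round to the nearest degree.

90 deg

Gain crossover: |L(jω)| = 1 at ω ≈ 0.0114 rad/sec.
∠L(j0.0114) = −90° − arctan(0.0114/1.7) − arctan(0.0114/24.3) ≈ -90.41°
PM = 180° + (-90.41°) = 89.59°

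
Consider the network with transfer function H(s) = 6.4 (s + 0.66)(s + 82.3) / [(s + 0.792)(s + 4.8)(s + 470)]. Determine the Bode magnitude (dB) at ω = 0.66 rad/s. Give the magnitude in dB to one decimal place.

-13.6 dB

|j0.66 + 0.66| = √(0.66² + 0.66²) = 0.9334
|j0.66 + 82.3| = √(0.66² + 82.3²) = 82.3
|j0.66 + 0.792| = √(0.66² + 0.792²) = 1.031
|j0.66 + 4.8| = √(0.66² + 4.8²) = 4.845
|j0.66 + 470| = √(0.66² + 470²) = 470
|H(j0.66)| = 6.4 × 0.9334 × 82.3 / (1.031 × 4.845 × 470) = 0.20941
20 log₁₀(0.20941) = -13.58 dB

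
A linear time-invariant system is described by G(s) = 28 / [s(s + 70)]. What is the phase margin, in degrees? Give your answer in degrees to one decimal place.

Gain crossover: |G(jω)| = 1 at ω ≈ 0.4 rad s⁻¹.
∠G(j0.4) = −90° − arctan(0.4/70) ≈ -90.33°
PM = 180° + (-90.33°) = 89.67°

89.7 deg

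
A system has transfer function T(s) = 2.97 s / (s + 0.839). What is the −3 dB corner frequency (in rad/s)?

0.839 rad/s

For a single-pole high-pass, the −3 dB point is at the pole: ω = 0.839 rad/s.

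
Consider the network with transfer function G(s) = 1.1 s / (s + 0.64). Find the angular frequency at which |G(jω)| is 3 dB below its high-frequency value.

For a single-pole high-pass, the −3 dB point is at the pole: ω = 0.64 rad s⁻¹.

0.64 rad s⁻¹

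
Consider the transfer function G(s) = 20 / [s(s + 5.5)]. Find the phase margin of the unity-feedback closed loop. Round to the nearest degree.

Gain crossover: |G(jω)| = 1 at ω ≈ 3.15 rad s⁻¹.
∠G(j3.15) = −90° − arctan(3.15/5.5) ≈ -119.84°
PM = 180° + (-119.84°) = 60.16°

60°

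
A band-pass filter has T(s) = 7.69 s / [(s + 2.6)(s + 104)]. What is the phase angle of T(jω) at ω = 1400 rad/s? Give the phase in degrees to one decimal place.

∠(j1400) = 90.00°
∠(j1400 + 2.6) = arctan(1400/2.6) = 89.89°
∠(j1400 + 104) = arctan(1400/104) = 85.75°
∠T(j1400) = 90.00° − (89.89° + 85.75°) = -85.65°

-85.6 deg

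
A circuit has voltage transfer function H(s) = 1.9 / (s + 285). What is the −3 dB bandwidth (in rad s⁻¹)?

285 rad s⁻¹

For a single-pole low-pass, the −3 dB point is at the pole: ω = 285 rad s⁻¹.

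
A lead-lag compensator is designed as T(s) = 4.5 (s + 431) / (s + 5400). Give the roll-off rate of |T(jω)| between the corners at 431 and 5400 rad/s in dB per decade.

20 dB/decade

In this band the factors already past their corner are: zero at 431; net slope = 20 dB/decade.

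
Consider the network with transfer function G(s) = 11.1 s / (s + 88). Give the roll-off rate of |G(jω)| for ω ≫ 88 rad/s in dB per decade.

0 dB/decade

With 1 zero and 1 pole, the high-frequency asymptotic slope is 20 × (1 − 1) = 0 dB/decade.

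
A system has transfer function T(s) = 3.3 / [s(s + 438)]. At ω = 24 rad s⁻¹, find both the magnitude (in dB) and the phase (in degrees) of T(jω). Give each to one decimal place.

|j24 + 438| = √(24² + 438²) = 438.7
|j24| = 24
|T(j24)| = 3.3 / (438.7 × 24) = 0.00031346
20 log₁₀(0.00031346) = -70.08 dB
∠(j24 + 438) = arctan(24/438) = 3.14°
∠(j24) = 90.00°
∠T(j24) = − (3.14° + 90.00°) = -93.14°

|T| = -70.1 dB, ∠T = -93.1°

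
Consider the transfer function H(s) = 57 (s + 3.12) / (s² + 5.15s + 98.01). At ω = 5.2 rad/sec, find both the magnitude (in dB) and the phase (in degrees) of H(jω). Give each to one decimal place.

|j5.2 + 3.12| = √(5.2² + 3.12²) = 6.064
|(j5.2)² + 5.15(j5.2) + 98.01| = |70.97 + j26.78| = 75.85
|H(j5.2)| = 57 × 6.064 / 75.85 = 4.5569
20 log₁₀(4.5569) = 13.17 dB
∠(j5.2 + 3.12) = arctan(5.2/3.12) = 59.04°
∠[(j5.2)² + 5.15(j5.2) + 98.01] = ∠[70.97 + j26.78] = 20.67°
∠H(j5.2) = 59.04° − 20.67° = 38.36°

|H| = 13.2 dB, ∠H = 38.4°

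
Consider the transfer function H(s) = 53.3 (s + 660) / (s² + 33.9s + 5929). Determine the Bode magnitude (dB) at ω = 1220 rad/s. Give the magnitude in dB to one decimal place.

-26.0 dB

|j1220 + 660| = √(1220² + 660²) = 1387
|(j1220)² + 33.9(j1220) + 5929| = |-1.4825e+06 + j41358| = 1.483e+06
|H(j1220)| = 53.3 × 1387 / 1.483e+06 = 0.049851
20 log₁₀(0.049851) = -26.05 dB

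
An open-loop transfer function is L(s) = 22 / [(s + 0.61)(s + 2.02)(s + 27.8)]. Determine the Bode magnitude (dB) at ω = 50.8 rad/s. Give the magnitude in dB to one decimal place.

|j50.8 + 0.61| = √(50.8² + 0.61²) = 50.8
|j50.8 + 2.02| = √(50.8² + 2.02²) = 50.84
|j50.8 + 27.8| = √(50.8² + 27.8²) = 57.91
|L(j50.8)| = 22 / (50.8 × 50.84 × 57.91) = 0.00014709
20 log₁₀(0.00014709) = -76.65 dB

-76.6 dB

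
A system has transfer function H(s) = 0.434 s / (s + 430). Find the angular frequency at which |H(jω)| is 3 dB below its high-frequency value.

430 rad/s

For a single-pole high-pass, the −3 dB point is at the pole: ω = 430 rad/s.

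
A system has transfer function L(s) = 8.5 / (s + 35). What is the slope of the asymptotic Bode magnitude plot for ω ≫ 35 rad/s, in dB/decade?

-20 dB/decade

With 0 zeros and 1 pole, the high-frequency asymptotic slope is 20 × (0 − 1) = -20 dB/decade.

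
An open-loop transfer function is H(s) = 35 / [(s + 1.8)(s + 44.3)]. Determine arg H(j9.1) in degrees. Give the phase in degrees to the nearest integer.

∠(j9.1 + 1.8) = arctan(9.1/1.8) = 78.81°
∠(j9.1 + 44.3) = arctan(9.1/44.3) = 11.61°
∠H(j9.1) = − (78.81° + 11.61°) = -90.42°

-90°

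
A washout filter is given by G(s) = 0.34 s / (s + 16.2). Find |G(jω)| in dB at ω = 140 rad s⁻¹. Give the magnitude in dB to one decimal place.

|j140| = 140
|j140 + 16.2| = √(140² + 16.2²) = 140.9
|G(j140)| = 0.34 × 140 / 140.9 = 0.33775
20 log₁₀(0.33775) = -9.43 dB

-9.4 dB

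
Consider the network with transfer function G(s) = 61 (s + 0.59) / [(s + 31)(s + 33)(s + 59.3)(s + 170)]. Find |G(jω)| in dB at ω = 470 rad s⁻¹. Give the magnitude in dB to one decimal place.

-125.3 dB

|j470 + 0.59| = √(470² + 0.59²) = 470
|j470 + 31| = √(470² + 31²) = 471
|j470 + 33| = √(470² + 33²) = 471.2
|j470 + 59.3| = √(470² + 59.3²) = 473.7
|j470 + 170| = √(470² + 170²) = 499.8
|G(j470)| = 61 × 470 / (471 × 471.2 × 473.7 × 499.8) = 5.4563e-07
20 log₁₀(5.4563e-07) = -125.26 dB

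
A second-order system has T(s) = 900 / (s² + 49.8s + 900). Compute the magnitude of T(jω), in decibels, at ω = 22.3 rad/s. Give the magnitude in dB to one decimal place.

|(j22.3)² + 49.8(j22.3) + 900| = |402.71 + j1110.5| = 1181
|T(j22.3)| = 900 / 1181 = 0.76187
20 log₁₀(0.76187) = -2.36 dB

-2.4 dB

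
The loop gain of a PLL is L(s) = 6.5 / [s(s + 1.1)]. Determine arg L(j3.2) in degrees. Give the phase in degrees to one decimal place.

-161.0°

∠(j3.2 + 1.1) = arctan(3.2/1.1) = 71.03°
∠(j3.2) = 90.00°
∠L(j3.2) = − (71.03° + 90.00°) = -161.03°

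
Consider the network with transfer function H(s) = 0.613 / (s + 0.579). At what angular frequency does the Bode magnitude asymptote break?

The single real pole at s = −0.579 gives a corner at ω = 0.579 rad s⁻¹.

0.579 rad s⁻¹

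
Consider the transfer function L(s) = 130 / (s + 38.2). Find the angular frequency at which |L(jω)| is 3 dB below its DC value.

38.2 rad/sec

For a single-pole low-pass, the −3 dB point is at the pole: ω = 38.2 rad/sec.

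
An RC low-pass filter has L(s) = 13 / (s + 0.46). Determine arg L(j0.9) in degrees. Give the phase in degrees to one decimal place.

∠(j0.9 + 0.46) = arctan(0.9/0.46) = 62.93°
∠L(j0.9) = −62.93° = -62.93°

-62.9°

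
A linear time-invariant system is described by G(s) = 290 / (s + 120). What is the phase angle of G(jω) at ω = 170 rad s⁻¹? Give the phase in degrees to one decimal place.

-54.8°

∠(j170 + 120) = arctan(170/120) = 54.78°
∠G(j170) = −54.78° = -54.78°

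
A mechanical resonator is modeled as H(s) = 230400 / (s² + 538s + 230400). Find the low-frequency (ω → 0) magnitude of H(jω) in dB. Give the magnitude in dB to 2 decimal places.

0.00 dB

H(0) = 230400 / 230400 = 1
20 log₁₀(1) = 0.000 dB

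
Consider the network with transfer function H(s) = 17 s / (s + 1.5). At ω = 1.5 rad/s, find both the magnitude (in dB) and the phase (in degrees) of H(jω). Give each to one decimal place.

|j1.5| = 1.5
|j1.5 + 1.5| = √(1.5² + 1.5²) = 2.121
|H(j1.5)| = 17 × 1.5 / 2.121 = 12.021
20 log₁₀(12.021) = 21.60 dB
∠(j1.5) = 90.00°
∠(j1.5 + 1.5) = arctan(1.5/1.5) = 45.00°
∠H(j1.5) = 90.00° − 45.00° = 45.00°

|H| = 21.6 dB, ∠H = 45.0°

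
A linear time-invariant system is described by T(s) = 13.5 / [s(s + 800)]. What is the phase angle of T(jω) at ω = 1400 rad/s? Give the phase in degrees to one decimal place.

∠(j1400 + 800) = arctan(1400/800) = 60.26°
∠(j1400) = 90.00°
∠T(j1400) = − (60.26° + 90.00°) = -150.26°

-150.3°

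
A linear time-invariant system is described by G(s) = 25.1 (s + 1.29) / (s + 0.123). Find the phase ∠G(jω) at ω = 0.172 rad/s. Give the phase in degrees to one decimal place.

-46.8°

∠(j0.172 + 1.29) = arctan(0.172/1.29) = 7.59°
∠(j0.172 + 0.123) = arctan(0.172/0.123) = 54.43°
∠G(j0.172) = 7.59° − 54.43° = -46.84°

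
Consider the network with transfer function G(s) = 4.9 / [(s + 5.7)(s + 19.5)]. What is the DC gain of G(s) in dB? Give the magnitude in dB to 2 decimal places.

G(0) = 4.9 / (5.7 × 19.5) = 0.044085
20 log₁₀(0.044085) = -27.114 dB

-27.11 dB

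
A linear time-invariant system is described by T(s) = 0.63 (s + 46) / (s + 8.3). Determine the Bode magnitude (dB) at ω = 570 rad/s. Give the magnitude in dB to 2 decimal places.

-3.99 dB

|j570 + 46| = √(570² + 46²) = 571.9
|j570 + 8.3| = √(570² + 8.3²) = 570.1
|T(j570)| = 0.63 × 571.9 / 570.1 = 0.63198
20 log₁₀(0.63198) = -3.986 dB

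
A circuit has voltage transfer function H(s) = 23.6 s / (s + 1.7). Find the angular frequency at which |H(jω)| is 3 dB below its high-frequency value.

For a single-pole high-pass, the −3 dB point is at the pole: ω = 1.7 rad/s.

1.7 rad/s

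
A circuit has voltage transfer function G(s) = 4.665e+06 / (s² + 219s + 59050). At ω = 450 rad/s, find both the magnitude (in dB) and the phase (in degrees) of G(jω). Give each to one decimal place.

|(j450)² + 219(j450) + 59050| = |-1.4345e+05 + j98550| = 1.74e+05
|G(j450)| = 4.665e+06 / 1.74e+05 = 26.804
20 log₁₀(26.804) = 28.56 dB
∠[(j450)² + 219(j450) + 59050] = ∠[-1.4345e+05 + j98550] = 145.51°
∠G(j450) = −145.51° = -145.51°

|G| = 28.6 dB, ∠G = -145.5°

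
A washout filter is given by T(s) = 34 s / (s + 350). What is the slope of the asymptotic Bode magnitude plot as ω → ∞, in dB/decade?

With 1 zero and 1 pole, the high-frequency asymptotic slope is 20 × (1 − 1) = 0 dB/decade.

0 dB/decade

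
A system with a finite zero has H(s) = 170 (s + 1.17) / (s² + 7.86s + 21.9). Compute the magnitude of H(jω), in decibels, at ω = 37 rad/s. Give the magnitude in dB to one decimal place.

13.2 dB

|j37 + 1.17| = √(37² + 1.17²) = 37.02
|(j37)² + 7.86(j37) + 21.9| = |-1347.1 + j290.82| = 1378
|H(j37)| = 170 × 37.02 / 1378 = 4.5664
20 log₁₀(4.5664) = 13.19 dB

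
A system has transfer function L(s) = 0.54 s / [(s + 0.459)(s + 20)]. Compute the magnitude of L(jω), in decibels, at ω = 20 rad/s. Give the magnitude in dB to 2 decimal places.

|j20| = 20
|j20 + 0.459| = √(20² + 0.459²) = 20.01
|j20 + 20| = √(20² + 20²) = 28.28
|L(j20)| = 0.54 × 20 / (20.01 × 28.28) = 0.019087
20 log₁₀(0.019087) = -34.385 dB

-34.39 dB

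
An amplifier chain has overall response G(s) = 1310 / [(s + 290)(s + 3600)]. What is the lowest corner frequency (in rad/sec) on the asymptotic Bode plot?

Break frequencies occur at each pole and zero magnitude: 290 rad/sec, 3600 rad/sec.
The lowest is 290 rad/sec.

290 rad/sec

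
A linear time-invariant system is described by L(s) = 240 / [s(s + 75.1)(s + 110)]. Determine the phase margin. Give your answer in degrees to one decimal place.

Gain crossover: |L(jω)| = 1 at ω ≈ 0.0291 rad s⁻¹.
∠L(j0.0291) = −90° − arctan(0.0291/75.1) − arctan(0.0291/110) ≈ -90.04°
PM = 180° + (-90.04°) = 89.96°

90.0°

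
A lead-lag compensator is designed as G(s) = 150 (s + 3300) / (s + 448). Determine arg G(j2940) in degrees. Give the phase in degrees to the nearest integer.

∠(j2940 + 3300) = arctan(2940/3300) = 41.70°
∠(j2940 + 448) = arctan(2940/448) = 81.34°
∠G(j2940) = 41.70° − 81.34° = -39.64°

-40°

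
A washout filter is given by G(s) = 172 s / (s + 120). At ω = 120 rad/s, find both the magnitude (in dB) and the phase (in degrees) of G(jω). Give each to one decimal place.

|G| = 41.7 dB, ∠G = 45.0°

|j120| = 120
|j120 + 120| = √(120² + 120²) = 169.7
|G(j120)| = 172 × 120 / 169.7 = 121.62
20 log₁₀(121.62) = 41.70 dB
∠(j120) = 90.00°
∠(j120 + 120) = arctan(120/120) = 45.00°
∠G(j120) = 90.00° − 45.00° = 45.00°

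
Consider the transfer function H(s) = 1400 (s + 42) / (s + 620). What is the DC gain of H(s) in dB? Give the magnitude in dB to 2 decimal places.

H(0) = 1400 × 42 / 620 = 94.839
20 log₁₀(94.839) = 39.540 dB

39.54 dB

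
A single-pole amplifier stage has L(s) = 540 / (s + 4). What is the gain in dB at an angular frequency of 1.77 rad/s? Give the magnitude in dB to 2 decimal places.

41.83 dB

|j1.77 + 4| = √(1.77² + 4²) = 4.374
|L(j1.77)| = 540 / 4.374 = 123.45
20 log₁₀(123.45) = 41.830 dB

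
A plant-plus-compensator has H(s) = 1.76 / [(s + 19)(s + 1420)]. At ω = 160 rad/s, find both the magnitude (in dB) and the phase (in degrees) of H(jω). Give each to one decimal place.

|j160 + 19| = √(160² + 19²) = 161.1
|j160 + 1420| = √(160² + 1420²) = 1429
|H(j160)| = 1.76 / (161.1 × 1429) = 7.6441e-06
20 log₁₀(7.6441e-06) = -102.33 dB
∠(j160 + 19) = arctan(160/19) = 83.23°
∠(j160 + 1420) = arctan(160/1420) = 6.43°
∠H(j160) = − (83.23° + 6.43°) = -89.66°

|H| = -102.3 dB, ∠H = -89.7°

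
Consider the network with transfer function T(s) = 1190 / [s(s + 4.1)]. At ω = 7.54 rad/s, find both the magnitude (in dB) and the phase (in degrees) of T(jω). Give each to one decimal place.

|j7.54 + 4.1| = √(7.54² + 4.1²) = 8.583
|j7.54| = 7.54
|T(j7.54)| = 1190 / (8.583 × 7.54) = 18.389
20 log₁₀(18.389) = 25.29 dB
∠(j7.54 + 4.1) = arctan(7.54/4.1) = 61.46°
∠(j7.54) = 90.00°
∠T(j7.54) = − (61.46° + 90.00°) = -151.46°

|T| = 25.3 dB, ∠T = -151.5 deg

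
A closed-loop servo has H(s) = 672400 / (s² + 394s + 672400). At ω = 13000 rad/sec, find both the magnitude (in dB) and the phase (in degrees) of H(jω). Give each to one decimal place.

|H| = -48.0 dB, ∠H = -178.3°

|(j13000)² + 394(j13000) + 672400| = |-1.6833e+08 + j5.122e+06| = 1.684e+08
|H(j13000)| = 672400 / 1.684e+08 = 0.0039927
20 log₁₀(0.0039927) = -47.97 dB
∠[(j13000)² + 394(j13000) + 672400] = ∠[-1.6833e+08 + j5.122e+06] = 178.26°
∠H(j13000) = −178.26° = -178.26°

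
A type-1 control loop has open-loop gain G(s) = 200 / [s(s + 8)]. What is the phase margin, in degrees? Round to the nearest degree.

Gain crossover: |G(jω)| = 1 at ω ≈ 13.1 rad/s.
∠G(j13.1) = −90° − arctan(13.1/8) ≈ -148.51°
PM = 180° + (-148.51°) = 31.49°

31°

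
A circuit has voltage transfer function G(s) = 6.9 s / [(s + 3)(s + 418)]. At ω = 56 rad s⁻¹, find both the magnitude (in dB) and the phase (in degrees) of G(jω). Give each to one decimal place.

|j56| = 56
|j56 + 3| = √(56² + 3²) = 56.08
|j56 + 418| = √(56² + 418²) = 421.7
|G(j56)| = 6.9 × 56 / (56.08 × 421.7) = 0.016338
20 log₁₀(0.016338) = -35.74 dB
∠(j56) = 90.00°
∠(j56 + 3) = arctan(56/3) = 86.93°
∠(j56 + 418) = arctan(56/418) = 7.63°
∠G(j56) = 90.00° − (86.93° + 7.63°) = -4.56°

|G| = -35.7 dB, ∠G = -4.6°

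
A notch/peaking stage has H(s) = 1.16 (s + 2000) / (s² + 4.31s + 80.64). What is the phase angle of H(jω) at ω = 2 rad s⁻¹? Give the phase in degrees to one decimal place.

-6.4°

∠(j2 + 2000) = arctan(2/2000) = 0.06°
∠[(j2)² + 4.31(j2) + 80.64] = ∠[76.64 + j8.62] = 6.42°
∠H(j2) = 0.06° − 6.42° = -6.36°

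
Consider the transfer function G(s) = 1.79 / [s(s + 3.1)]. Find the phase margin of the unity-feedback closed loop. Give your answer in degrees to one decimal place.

79.6 deg

Gain crossover: |G(jω)| = 1 at ω ≈ 0.568 rad s⁻¹.
∠G(j0.568) = −90° − arctan(0.568/3.1) ≈ -100.38°
PM = 180° + (-100.38°) = 79.62°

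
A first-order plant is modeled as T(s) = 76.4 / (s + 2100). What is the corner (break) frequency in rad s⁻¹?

The single real pole at s = −2100 gives a corner at ω = 2100 rad s⁻¹.

2100 rad s⁻¹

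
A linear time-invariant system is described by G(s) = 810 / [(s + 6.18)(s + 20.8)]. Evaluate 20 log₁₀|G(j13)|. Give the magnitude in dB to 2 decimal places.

7.21 dB

|j13 + 6.18| = √(13² + 6.18²) = 14.39
|j13 + 20.8| = √(13² + 20.8²) = 24.53
|G(j13)| = 810 / (14.39 × 24.53) = 2.2942
20 log₁₀(2.2942) = 7.213 dB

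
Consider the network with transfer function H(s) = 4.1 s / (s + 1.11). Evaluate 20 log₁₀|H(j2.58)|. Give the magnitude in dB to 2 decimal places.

|j2.58| = 2.58
|j2.58 + 1.11| = √(2.58² + 1.11²) = 2.809
|H(j2.58)| = 4.1 × 2.58 / 2.809 = 3.7662
20 log₁₀(3.7662) = 11.518 dB

11.52 dB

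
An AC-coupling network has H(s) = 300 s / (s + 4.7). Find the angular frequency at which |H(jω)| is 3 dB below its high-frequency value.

For a single-pole high-pass, the −3 dB point is at the pole: ω = 4.7 rad/s.

4.7 rad/s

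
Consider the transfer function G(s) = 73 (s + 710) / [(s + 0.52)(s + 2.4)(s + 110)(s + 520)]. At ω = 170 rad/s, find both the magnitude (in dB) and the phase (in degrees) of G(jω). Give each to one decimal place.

|j170 + 710| = √(170² + 710²) = 730.1
|j170 + 0.52| = √(170² + 0.52²) = 170
|j170 + 2.4| = √(170² + 2.4²) = 170
|j170 + 110| = √(170² + 110²) = 202.5
|j170 + 520| = √(170² + 520²) = 547.1
|G(j170)| = 73 × 730.1 / (170 × 170 × 202.5 × 547.1) = 1.6646e-05
20 log₁₀(1.6646e-05) = -95.57 dB
∠(j170 + 710) = arctan(170/710) = 13.47°
∠(j170 + 0.52) = arctan(170/0.52) = 89.82°
∠(j170 + 2.4) = arctan(170/2.4) = 89.19°
∠(j170 + 110) = arctan(170/110) = 57.09°
∠(j170 + 520) = arctan(170/520) = 18.10°
∠G(j170) = 13.47° − (89.82° + 89.19° + 57.09° + 18.10°) = -240.75°

|G| = -95.6 dB, ∠G = -240.7°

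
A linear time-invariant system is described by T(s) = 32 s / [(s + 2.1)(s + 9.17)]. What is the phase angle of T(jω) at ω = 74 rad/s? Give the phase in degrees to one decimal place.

-81.3°

∠(j74) = 90.00°
∠(j74 + 2.1) = arctan(74/2.1) = 88.37°
∠(j74 + 9.17) = arctan(74/9.17) = 82.94°
∠T(j74) = 90.00° − (88.37° + 82.94°) = -81.31°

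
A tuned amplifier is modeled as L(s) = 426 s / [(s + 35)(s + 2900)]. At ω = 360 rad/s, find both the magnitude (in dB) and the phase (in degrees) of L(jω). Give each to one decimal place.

|L| = -16.8 dB, ∠L = -1.5 deg

|j360| = 360
|j360 + 35| = √(360² + 35²) = 361.7
|j360 + 2900| = √(360² + 2900²) = 2922
|L(j360)| = 426 × 360 / (361.7 × 2922) = 0.14509
20 log₁₀(0.14509) = -16.77 dB
∠(j360) = 90.00°
∠(j360 + 35) = arctan(360/35) = 84.45°
∠(j360 + 2900) = arctan(360/2900) = 7.08°
∠L(j360) = 90.00° − (84.45° + 7.08°) = -1.52°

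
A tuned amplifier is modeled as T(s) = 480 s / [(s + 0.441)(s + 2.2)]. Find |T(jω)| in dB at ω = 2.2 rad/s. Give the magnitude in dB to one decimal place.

|j2.2| = 2.2
|j2.2 + 0.441| = √(2.2² + 0.441²) = 2.244
|j2.2 + 2.2| = √(2.2² + 2.2²) = 3.111
|T(j2.2)| = 480 × 2.2 / (2.244 × 3.111) = 151.27
20 log₁₀(151.27) = 43.59 dB

43.6 dB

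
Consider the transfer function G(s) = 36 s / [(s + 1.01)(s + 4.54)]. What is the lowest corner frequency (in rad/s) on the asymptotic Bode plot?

1.01 rad/s

Break frequencies occur at each pole and zero magnitude: 1.01 rad/s, 4.54 rad/s.
The lowest is 1.01 rad/s.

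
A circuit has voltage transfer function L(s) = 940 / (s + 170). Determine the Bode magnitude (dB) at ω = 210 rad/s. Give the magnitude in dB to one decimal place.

|j210 + 170| = √(210² + 170²) = 270.2
|L(j210)| = 940 / 270.2 = 3.4791
20 log₁₀(3.4791) = 10.83 dB

10.8 dB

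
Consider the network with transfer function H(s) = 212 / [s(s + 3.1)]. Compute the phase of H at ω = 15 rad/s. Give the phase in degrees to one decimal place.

-168.3 deg

∠(j15 + 3.1) = arctan(15/3.1) = 78.32°
∠(j15) = 90.00°
∠H(j15) = − (78.32° + 90.00°) = -168.32°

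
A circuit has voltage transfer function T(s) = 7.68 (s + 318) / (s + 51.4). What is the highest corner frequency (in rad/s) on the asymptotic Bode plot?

Break frequencies occur at each pole and zero magnitude: 51.4 rad/s, 318 rad/s.
The highest is 318 rad/s.

318 rad/s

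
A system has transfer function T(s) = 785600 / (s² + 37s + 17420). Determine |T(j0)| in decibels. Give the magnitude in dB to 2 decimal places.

33.08 dB

T(0) = 785600 / 17420 = 45.098
20 log₁₀(45.098) = 33.083 dB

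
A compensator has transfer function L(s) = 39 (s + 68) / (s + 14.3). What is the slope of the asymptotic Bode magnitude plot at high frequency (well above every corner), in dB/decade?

With 1 zero and 1 pole, the high-frequency asymptotic slope is 20 × (1 − 1) = 0 dB/decade.

0 dB/decade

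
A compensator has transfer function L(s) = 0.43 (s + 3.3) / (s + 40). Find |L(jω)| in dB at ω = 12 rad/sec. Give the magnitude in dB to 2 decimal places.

-17.85 dB

|j12 + 3.3| = √(12² + 3.3²) = 12.45
|j12 + 40| = √(12² + 40²) = 41.76
|L(j12)| = 0.43 × 12.45 / 41.76 = 0.12815
20 log₁₀(0.12815) = -17.846 dB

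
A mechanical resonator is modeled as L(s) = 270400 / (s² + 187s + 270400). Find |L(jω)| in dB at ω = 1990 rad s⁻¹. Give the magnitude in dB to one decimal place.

|(j1990)² + 187(j1990) + 270400| = |-3.6897e+06 + j3.7213e+05| = 3.708e+06
|L(j1990)| = 270400 / 3.708e+06 = 0.072915
20 log₁₀(0.072915) = -22.74 dB

-22.7 dB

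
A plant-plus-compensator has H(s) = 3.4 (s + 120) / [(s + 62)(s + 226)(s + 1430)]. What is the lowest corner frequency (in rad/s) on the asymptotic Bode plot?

Break frequencies occur at each pole and zero magnitude: 62 rad/s, 120 rad/s, 226 rad/s, 1430 rad/s.
The lowest is 62 rad/s.

62 rad/s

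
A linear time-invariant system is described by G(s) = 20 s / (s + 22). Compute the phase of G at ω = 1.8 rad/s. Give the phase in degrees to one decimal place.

∠(j1.8) = 90.00°
∠(j1.8 + 22) = arctan(1.8/22) = 4.68°
∠G(j1.8) = 90.00° − 4.68° = 85.32°

85.3°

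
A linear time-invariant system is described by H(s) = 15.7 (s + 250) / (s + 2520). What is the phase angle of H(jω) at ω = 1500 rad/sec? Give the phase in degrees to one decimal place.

49.8°

∠(j1500 + 250) = arctan(1500/250) = 80.54°
∠(j1500 + 2520) = arctan(1500/2520) = 30.76°
∠H(j1500) = 80.54° − 30.76° = 49.77°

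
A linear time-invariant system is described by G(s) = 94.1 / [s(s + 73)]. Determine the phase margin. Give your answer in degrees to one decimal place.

89.0°

Gain crossover: |G(jω)| = 1 at ω ≈ 1.29 rad/s.
∠G(j1.29) = −90° − arctan(1.29/73) ≈ -91.01°
PM = 180° + (-91.01°) = 88.99°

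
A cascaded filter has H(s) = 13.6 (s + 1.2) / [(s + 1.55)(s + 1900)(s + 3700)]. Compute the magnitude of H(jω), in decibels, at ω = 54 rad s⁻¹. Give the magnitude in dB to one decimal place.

|j54 + 1.2| = √(54² + 1.2²) = 54.01
|j54 + 1.55| = √(54² + 1.55²) = 54.02
|j54 + 1900| = √(54² + 1900²) = 1901
|j54 + 3700| = √(54² + 3700²) = 3700
|H(j54)| = 13.6 × 54.01 / (54.02 × 1901 × 3700) = 1.9333e-06
20 log₁₀(1.9333e-06) = -114.27 dB

-114.3 dB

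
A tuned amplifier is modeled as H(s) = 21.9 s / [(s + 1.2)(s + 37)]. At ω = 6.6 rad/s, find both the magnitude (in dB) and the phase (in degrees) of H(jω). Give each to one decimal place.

|H| = -4.8 dB, ∠H = 0.2°

|j6.6| = 6.6
|j6.6 + 1.2| = √(6.6² + 1.2²) = 6.708
|j6.6 + 37| = √(6.6² + 37²) = 37.58
|H(j6.6)| = 21.9 × 6.6 / (6.708 × 37.58) = 0.5733
20 log₁₀(0.5733) = -4.83 dB
∠(j6.6) = 90.00°
∠(j6.6 + 1.2) = arctan(6.6/1.2) = 79.70°
∠(j6.6 + 37) = arctan(6.6/37) = 10.11°
∠H(j6.6) = 90.00° − (79.70° + 10.11°) = 0.19°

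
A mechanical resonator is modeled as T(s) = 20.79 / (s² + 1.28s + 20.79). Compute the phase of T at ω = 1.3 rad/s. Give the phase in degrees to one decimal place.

∠[(j1.3)² + 1.28(j1.3) + 20.79] = ∠[19.1 + j1.664] = 4.98°
∠T(j1.3) = −4.98° = -4.98°

-5.0°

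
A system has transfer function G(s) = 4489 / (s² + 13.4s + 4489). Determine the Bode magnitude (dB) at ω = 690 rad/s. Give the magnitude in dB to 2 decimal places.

|(j690)² + 13.4(j690) + 4489| = |-4.7161e+05 + j9246| = 4.717e+05
|G(j690)| = 4489 / 4.717e+05 = 0.0095166
20 log₁₀(0.0095166) = -40.430 dB

-40.43 dB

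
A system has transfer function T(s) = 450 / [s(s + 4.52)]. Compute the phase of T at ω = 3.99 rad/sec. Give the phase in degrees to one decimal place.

∠(j3.99 + 4.52) = arctan(3.99/4.52) = 41.44°
∠(j3.99) = 90.00°
∠T(j3.99) = − (41.44° + 90.00°) = -131.44°

-131.4 deg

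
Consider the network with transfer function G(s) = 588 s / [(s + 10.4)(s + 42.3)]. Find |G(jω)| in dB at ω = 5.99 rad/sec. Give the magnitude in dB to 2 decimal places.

|j5.99| = 5.99
|j5.99 + 10.4| = √(5.99² + 10.4²) = 12
|j5.99 + 42.3| = √(5.99² + 42.3²) = 42.72
|G(j5.99)| = 588 × 5.99 / (12 × 42.72) = 6.8693
20 log₁₀(6.8693) = 16.738 dB

16.74 dB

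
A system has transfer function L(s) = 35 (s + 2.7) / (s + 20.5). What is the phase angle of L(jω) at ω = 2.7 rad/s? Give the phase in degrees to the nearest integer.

∠(j2.7 + 2.7) = arctan(2.7/2.7) = 45.00°
∠(j2.7 + 20.5) = arctan(2.7/20.5) = 7.50°
∠L(j2.7) = 45.00° − 7.50° = 37.50°

37°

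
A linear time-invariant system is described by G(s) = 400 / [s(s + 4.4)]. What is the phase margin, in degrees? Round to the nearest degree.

13 deg

Gain crossover: |G(jω)| = 1 at ω ≈ 19.8 rad/sec.
∠G(j19.8) = −90° − arctan(19.8/4.4) ≈ -167.45°
PM = 180° + (-167.45°) = 12.55°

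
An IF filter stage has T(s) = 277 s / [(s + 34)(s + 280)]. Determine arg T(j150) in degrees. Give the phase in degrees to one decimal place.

∠(j150) = 90.00°
∠(j150 + 34) = arctan(150/34) = 77.23°
∠(j150 + 280) = arctan(150/280) = 28.18°
∠T(j150) = 90.00° − (77.23° + 28.18°) = -15.41°

-15.4°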